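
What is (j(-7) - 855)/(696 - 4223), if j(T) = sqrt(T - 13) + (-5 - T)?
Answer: 853/3527 - 2*I*sqrt(5)/3527 ≈ 0.24185 - 0.001268*I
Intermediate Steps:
j(T) = -5 + sqrt(-13 + T) - T (j(T) = sqrt(-13 + T) + (-5 - T) = -5 + sqrt(-13 + T) - T)
(j(-7) - 855)/(696 - 4223) = ((-5 + sqrt(-13 - 7) - 1*(-7)) - 855)/(696 - 4223) = ((-5 + sqrt(-20) + 7) - 855)/(-3527) = ((-5 + 2*I*sqrt(5) + 7) - 855)*(-1/3527) = ((2 + 2*I*sqrt(5)) - 855)*(-1/3527) = (-853 + 2*I*sqrt(5))*(-1/3527) = 853/3527 - 2*I*sqrt(5)/3527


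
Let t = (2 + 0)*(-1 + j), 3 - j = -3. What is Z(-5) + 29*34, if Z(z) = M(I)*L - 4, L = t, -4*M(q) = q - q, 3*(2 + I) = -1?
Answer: 982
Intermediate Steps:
j = 6 (j = 3 - 1*(-3) = 3 + 3 = 6)
I = -7/3 (I = -2 + (⅓)*(-1) = -2 - ⅓ = -7/3 ≈ -2.3333)
M(q) = 0 (M(q) = -(q - q)/4 = -¼*0 = 0)
t = 10 (t = (2 + 0)*(-1 + 6) = 2*5 = 10)
L = 10
Z(z) = -4 (Z(z) = 0*10 - 4 = 0 - 4 = -4)
Z(-5) + 29*34 = -4 + 29*34 = -4 + 986 = 982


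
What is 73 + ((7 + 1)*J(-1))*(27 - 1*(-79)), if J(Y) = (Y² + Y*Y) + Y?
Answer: 921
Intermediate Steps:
J(Y) = Y + 2*Y² (J(Y) = (Y² + Y²) + Y = 2*Y² + Y = Y + 2*Y²)
73 + ((7 + 1)*J(-1))*(27 - 1*(-79)) = 73 + ((7 + 1)*(-(1 + 2*(-1))))*(27 - 1*(-79)) = 73 + (8*(-(1 - 2)))*(27 + 79) = 73 + (8*(-1*(-1)))*106 = 73 + (8*1)*106 = 73 + 8*106 = 73 + 848 = 921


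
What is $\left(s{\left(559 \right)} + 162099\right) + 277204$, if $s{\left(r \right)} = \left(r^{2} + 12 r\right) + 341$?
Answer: $758833$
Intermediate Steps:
$s{\left(r \right)} = 341 + r^{2} + 12 r$
$\left(s{\left(559 \right)} + 162099\right) + 277204 = \left(\left(341 + 559^{2} + 12 \cdot 559\right) + 162099\right) + 277204 = \left(\left(341 + 312481 + 6708\right) + 162099\right) + 277204 = \left(319530 + 162099\right) + 277204 = 481629 + 277204 = 758833$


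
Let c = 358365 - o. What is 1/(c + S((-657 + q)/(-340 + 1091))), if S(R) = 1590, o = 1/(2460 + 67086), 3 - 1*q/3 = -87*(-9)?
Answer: 69546/25033430429 ≈ 2.7781e-6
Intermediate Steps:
q = -2340 (q = 9 - (-261)*(-9) = 9 - 3*783 = 9 - 2349 = -2340)
o = 1/69546 ≈ 1.4379e-5
c = 24922852289/69546 (c = 358365 - 1*1/69546 = 358365 - 1/69546 = 24922852289/69546 ≈ 3.5837e+5)
1/(c + S((-657 + q)/(-340 + 1091))) = 1/(24922852289/69546 + 1590) = 1/(25033430429/69546) = 69546/25033430429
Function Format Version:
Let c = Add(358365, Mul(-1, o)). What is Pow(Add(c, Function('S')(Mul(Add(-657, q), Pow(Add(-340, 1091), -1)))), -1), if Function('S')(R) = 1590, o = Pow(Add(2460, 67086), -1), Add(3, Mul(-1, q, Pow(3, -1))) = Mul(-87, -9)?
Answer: Rational(69546, 25033430429) ≈ 2.7781e-6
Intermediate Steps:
q = -2340 (q = Add(9, Mul(-3, Mul(-87, -9))) = Add(9, Mul(-3, 783)) = Add(9, -2349) = -2340)
o = Rational(1, 69546) (o = Pow(69546, -1) = Rational(1, 69546) ≈ 1.4379e-5)
c = Rational(24922852289, 69546) (c = Add(358365, Mul(-1, Rational(1, 69546))) = Add(358365, Rational(-1, 69546)) = Rational(24922852289, 69546) ≈ 3.5837e+5)
Pow(Add(c, Function('S')(Mul(Add(-657, q), Pow(Add(-340, 1091), -1)))), -1) = Pow(Add(Rational(24922852289, 69546), 1590), -1) = Pow(Rational(25033430429, 69546), -1) = Rational(69546, 25033430429)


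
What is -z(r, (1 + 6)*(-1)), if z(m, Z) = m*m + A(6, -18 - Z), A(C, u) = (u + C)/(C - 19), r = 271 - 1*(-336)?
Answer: -4789842/13 ≈ -3.6845e+5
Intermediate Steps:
r = 607 (r = 271 + 336 = 607)
A(C, u) = (C + u)/(-19 + C)
z(m, Z) = 12/13 + m² + Z/13 (z(m, Z) = m*m + (6 + (-18 - Z))/(-19 + 6) = m² + (-12 - Z)/(-13) = m² - (-12 - Z)/13 = m² + (12/13 + Z/13) = 12/13 + m² + Z/13)
-z(r, (1 + 6)*(-1)) = -(12/13 + 607² + ((1 + 6)*(-1))/13) = -(12/13 + 368449 + (7*(-1))/13) = -(12/13 + 368449 + (1/13)*(-7)) = -(12/13 + 368449 - 7/13) = -1*4789842/13 = -4789842/13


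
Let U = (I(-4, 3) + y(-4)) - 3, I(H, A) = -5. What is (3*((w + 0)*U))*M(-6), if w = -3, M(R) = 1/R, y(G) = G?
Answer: -18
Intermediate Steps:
U = -12 (U = (-5 - 4) - 3 = -9 - 3 = -12)
(3*((w + 0)*U))*M(-6) = (3*((-3 + 0)*(-12)))/(-6) = (3*(-3*(-12)))*(-⅙) = (3*36)*(-⅙) = 108*(-⅙) = -18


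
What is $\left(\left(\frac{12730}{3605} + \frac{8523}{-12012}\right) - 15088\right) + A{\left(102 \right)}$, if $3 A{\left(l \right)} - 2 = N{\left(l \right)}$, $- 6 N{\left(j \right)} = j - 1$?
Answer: $- \frac{56010129437}{3711708} \approx -15090.0$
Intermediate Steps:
$N{\left(j \right)} = \frac{1}{6} - \frac{j}{6}$ ($N{\left(j \right)} = - \frac{j - 1}{6} = - \frac{-1 + j}{6} = \frac{1}{6} - \frac{j}{6}$)
$A{\left(l \right)} = \frac{13}{18} - \frac{l}{18}$ ($A{\left(l \right)} = \frac{2}{3} + \frac{\frac{1}{6} - \frac{l}{6}}{3} = \frac{2}{3} - \left(- \frac{1}{18} + \frac{l}{18}\right) = \frac{13}{18} - \frac{l}{18}$)
$\left(\left(\frac{12730}{3605} + \frac{8523}{-12012}\right) - 15088\right) + A{\left(102 \right)} = \left(\left(\frac{12730}{3605} + \frac{8523}{-12012}\right) - 15088\right) + \left(\frac{13}{18} - \frac{17}{3}\right) = \left(\left(12730 \cdot \frac{1}{3605} + 8523 \left(- \frac{1}{12012}\right)\right) - 15088\right) + \left(\frac{13}{18} - \frac{17}{3}\right) = \left(\left(\frac{2546}{721} - \frac{2841}{4004}\right) - 15088\right) - \frac{89}{18} = \left(\frac{1163689}{412412} - 15088\right) - \frac{89}{18} = - \frac{6221308567}{412412} - \frac{89}{18} = - \frac{56010129437}{3711708}$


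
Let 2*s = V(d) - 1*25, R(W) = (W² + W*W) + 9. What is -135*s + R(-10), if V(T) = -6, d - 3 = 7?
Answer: 4603/2 ≈ 2301.5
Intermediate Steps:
d = 10 (d = 3 + 7 = 10)
R(W) = 9 + 2*W² (R(W) = (W² + W²) + 9 = 2*W² + 9 = 9 + 2*W²)
s = -31/2 (s = (-6 - 1*25)/2 = (-6 - 25)/2 = (½)*(-31) = -31/2 ≈ -15.500)
-135*s + R(-10) = -135*(-31/2) + (9 + 2*(-10)²) = 4185/2 + (9 + 2*100) = 4185/2 + (9 + 200) = 4185/2 + 209 = 4603/2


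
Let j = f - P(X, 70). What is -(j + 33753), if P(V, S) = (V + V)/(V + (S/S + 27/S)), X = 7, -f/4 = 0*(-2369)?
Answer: -19812031/587 ≈ -33751.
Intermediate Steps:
f = 0 (f = -0*(-2369) = -4*0 = 0)
P(V, S) = 2*V/(1 + V + 27/S) (P(V, S) = (2*V)/(V + (1 + 27/S)) = (2*V)/(1 + V + 27/S) = 2*V/(1 + V + 27/S))
j = -980/587 (j = 0 - 2*70*7/(27 + 70 + 70*7) = 0 - 2*70*7/(27 + 70 + 490) = 0 - 2*70*7/587 = 0 - 1*980/587 = 0 - 980/587 = -980/587 ≈ -1.6695)
-(j + 33753) = -(-980/587 + 33753) = -1*19812031/587 = -19812031/587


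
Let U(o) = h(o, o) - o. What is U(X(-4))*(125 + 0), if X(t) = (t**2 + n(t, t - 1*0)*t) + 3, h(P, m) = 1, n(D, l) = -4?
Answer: -4250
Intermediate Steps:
X(t) = 3 + t**2 - 4*t (X(t) = (t**2 - 4*t) + 3 = 3 + t**2 - 4*t)
U(o) = 1 - o
U(X(-4))*(125 + 0) = (1 - (3 + (-4)**2 - 4*(-4)))*(125 + 0) = (1 - (3 + 16 + 16))*125 = (1 - 1*35)*125 = (1 - 35)*125 = -34*125 = -4250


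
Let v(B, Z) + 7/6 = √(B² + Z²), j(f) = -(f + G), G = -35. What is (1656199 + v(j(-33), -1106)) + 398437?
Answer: 12327809/6 + 58*√365 ≈ 2.0557e+6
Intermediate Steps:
j(f) = 35 - f (j(f) = -(f - 35) = -(-35 + f) = 35 - f)
v(B, Z) = -7/6 + √(B² + Z²)
(1656199 + v(j(-33), -1106)) + 398437 = (1656199 + (-7/6 + √((35 - 1*(-33))² + (-1106)²))) + 398437 = (1656199 + (-7/6 + √((35 + 33)² + 1223236))) + 398437 = (1656199 + (-7/6 + √(68² + 1223236))) + 398437 = (1656199 + (-7/6 + √(4624 + 1223236))) + 398437 = (1656199 + (-7/6 + √1227860)) + 398437 = (1656199 + (-7/6 + 58*√365)) + 398437 = (9937187/6 + 58*√365) + 398437 = 12327809/6 + 58*√365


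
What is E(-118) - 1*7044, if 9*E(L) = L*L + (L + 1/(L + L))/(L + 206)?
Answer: -1027462345/186912 ≈ -5497.0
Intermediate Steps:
E(L) = L²/9 + (L + 1/(2*L))/(9*(206 + L)) (E(L) = (L*L + (L + 1/(L + L))/(L + 206))/9 = (L² + (L + 1/(2*L))/(206 + L))/9 = L²/9 + (L + 1/(2*L))/(9*(206 + L)))
E(-118) - 1*7044 = (1/18)*(1 + 2*(-118)² + 2*(-118)⁴ + 412*(-118)³)/(-118*(206 - 118)) - 1*7044 = (1/18)*(-1/118)*(1 + 2*13924 + 2*193877776 + 412*(-1643032))/88 - 7044 = (1/18)*(-1/118)*(1/88)*(1 + 27848 + 387755552 - 676929184) - 7044 = (1/18)*(-1/118)*(1/88)*(-289145783) - 7044 = 289145783/186912 - 7044 = -1027462345/186912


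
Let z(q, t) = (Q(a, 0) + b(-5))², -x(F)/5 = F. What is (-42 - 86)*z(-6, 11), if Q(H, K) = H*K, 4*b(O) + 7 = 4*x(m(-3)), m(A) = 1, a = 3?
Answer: -5832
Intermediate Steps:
x(F) = -5*F
b(O) = -27/4 (b(O) = -7/4 + (4*(-5*1))/4 = -7/4 + (4*(-5))/4 = -7/4 + (¼)*(-20) = -7/4 - 5 = -27/4)
z(q, t) = 729/16 (z(q, t) = (3*0 - 27/4)² = (0 - 27/4)² = (-27/4)² = 729/16)
(-42 - 86)*z(-6, 11) = (-42 - 86)*(729/16) = -128*729/16 = -5832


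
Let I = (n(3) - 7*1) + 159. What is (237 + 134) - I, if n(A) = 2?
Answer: 217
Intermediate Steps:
I = 154 (I = (2 - 7*1) + 159 = (2 - 7) + 159 = -5 + 159 = 154)
(237 + 134) - I = (237 + 134) - 1*154 = 371 - 154 = 217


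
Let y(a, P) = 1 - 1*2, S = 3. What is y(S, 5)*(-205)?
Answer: 205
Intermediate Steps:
y(a, P) = -1 (y(a, P) = 1 - 2 = -1)
y(S, 5)*(-205) = -1*(-205) = 205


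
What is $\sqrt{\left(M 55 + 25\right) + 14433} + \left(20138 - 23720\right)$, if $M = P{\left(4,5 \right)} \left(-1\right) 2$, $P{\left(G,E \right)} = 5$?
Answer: $-3582 + 2 \sqrt{3477} \approx -3464.1$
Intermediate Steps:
$M = -10$ ($M = 5 \left(-1\right) 2 = \left(-5\right) 2 = -10$)
$\sqrt{\left(M 55 + 25\right) + 14433} + \left(20138 - 23720\right) = \sqrt{\left(\left(-10\right) 55 + 25\right) + 14433} + \left(20138 - 23720\right) = \sqrt{\left(-550 + 25\right) + 14433} - 3582 = \sqrt{-525 + 14433} - 3582 = \sqrt{13908} - 3582 = 2 \sqrt{3477} - 3582 = -3582 + 2 \sqrt{3477}$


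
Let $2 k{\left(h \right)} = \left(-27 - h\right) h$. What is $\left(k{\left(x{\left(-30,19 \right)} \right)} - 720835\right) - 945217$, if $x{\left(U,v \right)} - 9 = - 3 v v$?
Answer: $-2228291$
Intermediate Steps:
$x{\left(U,v \right)} = 9 - 3 v^{2}$ ($x{\left(U,v \right)} = 9 + - 3 v v = 9 - 3 v^{2}$)
$k{\left(h \right)} = \frac{h \left(-27 - h\right)}{2}$ ($k{\left(h \right)} = \frac{\left(-27 - h\right) h}{2} = \frac{h \left(-27 - h\right)}{2}$)
$\left(k{\left(x{\left(-30,19 \right)} \right)} - 720835\right) - 945217 = \left(- \frac{\left(9 - 3 \cdot 19^{2}\right) \left(27 + \left(9 - 3 \cdot 19^{2}\right)\right)}{2} - 720835\right) - 945217 = \left(- \frac{\left(9 - 1083\right) \left(27 + \left(9 - 1083\right)\right)}{2} - 720835\right) - 945217 = \left(\left(- \frac{1}{2}\right) \left(-1074\right) \left(27 - 1074\right) - 720835\right) - 945217 = \left(\left(- \frac{1}{2}\right) \left(-1074\right) \left(-1047\right) - 720835\right) - 945217 = \left(-562239 - 720835\right) - 945217 = -1283074 - 945217 = -2228291$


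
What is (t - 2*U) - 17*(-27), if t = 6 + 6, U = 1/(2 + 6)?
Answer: 1883/4 ≈ 470.75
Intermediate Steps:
U = ⅛ (U = 1/8 = ⅛ ≈ 0.12500)
t = 12
(t - 2*U) - 17*(-27) = (12 - 2*⅛) - 17*(-27) = (12 - ¼) + 459 = 47/4 + 459 = 1883/4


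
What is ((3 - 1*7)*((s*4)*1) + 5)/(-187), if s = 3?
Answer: 43/187 ≈ 0.22995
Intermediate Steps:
((3 - 1*7)*((s*4)*1) + 5)/(-187) = ((3 - 1*7)*((3*4)*1) + 5)/(-187) = ((3 - 7)*(12*1) + 5)*(-1/187) = (-4*12 + 5)*(-1/187) = (-48 + 5)*(-1/187) = -43*(-1/187) = 43/187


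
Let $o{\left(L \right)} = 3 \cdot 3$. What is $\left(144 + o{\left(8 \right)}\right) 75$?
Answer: $11475$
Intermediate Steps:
$o{\left(L \right)} = 9$
$\left(144 + o{\left(8 \right)}\right) 75 = \left(144 + 9\right) 75 = 153 \cdot 75 = 11475$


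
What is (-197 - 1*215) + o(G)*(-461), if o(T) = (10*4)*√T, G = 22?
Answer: -412 - 18440*√22 ≈ -86903.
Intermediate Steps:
o(T) = 40*√T
(-197 - 1*215) + o(G)*(-461) = (-197 - 1*215) + (40*√22)*(-461) = (-197 - 215) - 18440*√22 = -412 - 18440*√22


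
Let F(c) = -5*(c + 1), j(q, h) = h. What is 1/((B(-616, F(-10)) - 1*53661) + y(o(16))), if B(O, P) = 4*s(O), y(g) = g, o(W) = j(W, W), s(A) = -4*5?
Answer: -1/53725 ≈ -1.8613e-5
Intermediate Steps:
F(c) = -5 - 5*c (F(c) = -5*(1 + c) = -5 - 5*c)
s(A) = -20
o(W) = W
B(O, P) = -80 (B(O, P) = 4*(-20) = -80)
1/((B(-616, F(-10)) - 1*53661) + y(o(16))) = 1/((-80 - 1*53661) + 16) = 1/((-80 - 53661) + 16) = 1/(-53741 + 16) = 1/(-53725) = -1/53725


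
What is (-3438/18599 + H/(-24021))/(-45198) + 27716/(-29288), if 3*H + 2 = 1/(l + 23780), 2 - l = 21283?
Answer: -5351801780117223155/5655370466102963193 ≈ -0.94632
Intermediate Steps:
l = -21281 (l = 2 - 1*21283 = 2 - 21283 = -21281)
H = -4997/7497 (H = -⅔ + 1/(3*(-21281 + 23780)) = -⅔ + (⅓)/2499 = -⅔ + (⅓)*(1/2499) = -⅔ + 1/7497 = -4997/7497 ≈ -0.66653)
(-3438/18599 + H/(-24021))/(-45198) + 27716/(-29288) = (-3438/18599 - 4997/7497/(-24021))/(-45198) + 27716/(-29288) = (-3438*1/18599 - 4997/7497*(-1/24021))*(-1/45198) + 27716*(-1/29288) = (-3438/18599 + 4997/180085437)*(-1/45198) - 6929/7322 = -88434399029/478487006109*(-1/45198) - 6929/7322 = 88434399029/21626655702114582 - 6929/7322 = -5351801780117223155/5655370466102963193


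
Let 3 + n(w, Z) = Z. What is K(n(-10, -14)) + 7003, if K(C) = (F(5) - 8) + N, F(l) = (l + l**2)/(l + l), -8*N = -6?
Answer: 27995/4 ≈ 6998.8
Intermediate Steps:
N = 3/4 (N = -1/8*(-6) = 3/4 ≈ 0.75000)
n(w, Z) = -3 + Z
F(l) = (l + l**2)/(2*l) (F(l) = (l + l**2)/((2*l)) = (l + l**2)*(1/(2*l)) = (l + l**2)/(2*l))
K(C) = -17/4 (K(C) = ((1/2 + (1/2)*5) - 8) + 3/4 = ((1/2 + 5/2) - 8) + 3/4 = (3 - 8) + 3/4 = -5 + 3/4 = -17/4)
K(n(-10, -14)) + 7003 = -17/4 + 7003 = 27995/4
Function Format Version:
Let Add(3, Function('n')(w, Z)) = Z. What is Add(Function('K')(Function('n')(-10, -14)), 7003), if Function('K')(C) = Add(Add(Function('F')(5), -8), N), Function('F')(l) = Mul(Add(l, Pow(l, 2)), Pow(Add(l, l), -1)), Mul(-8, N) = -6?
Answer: Rational(27995, 4) ≈ 6998.8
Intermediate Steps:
N = Rational(3, 4) (N = Mul(Rational(-1, 8), -6) = Rational(3, 4) ≈ 0.75000)
Function('n')(w, Z) = Add(-3, Z)
Function('F')(l) = Mul(Rational(1, 2), Pow(l, -1), Add(l, Pow(l, 2))) (Function('F')(l) = Mul(Add(l, Pow(l, 2)), Pow(Mul(2, l), -1)) = Mul(Add(l, Pow(l, 2)), Mul(Rational(1, 2), Pow(l, -1))) = Mul(Rational(1, 2), Pow(l, -1), Add(l, Pow(l, 2))))
Function('K')(C) = Rational(-17, 4) (Function('K')(C) = Add(Add(Add(Rational(1, 2), Mul(Rational(1, 2), 5)), -8), Rational(3, 4)) = Add(Add(Add(Rational(1, 2), Rational(5, 2)), -8), Rational(3, 4)) = Add(Add(3, -8), Rational(3, 4)) = Add(-5, Rational(3, 4)) = Rational(-17, 4))
Add(Function('K')(Function('n')(-10, -14)), 7003) = Add(Rational(-17, 4), 7003) = Rational(27995, 4)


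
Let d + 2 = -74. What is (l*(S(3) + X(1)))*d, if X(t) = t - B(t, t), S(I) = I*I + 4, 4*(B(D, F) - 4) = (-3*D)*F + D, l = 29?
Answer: -23142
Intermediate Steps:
B(D, F) = 4 + D/4 - 3*D*F/4 (B(D, F) = 4 + ((-3*D)*F + D)/4 = 4 + (-3*D*F + D)/4 = 4 + (D - 3*D*F)/4 = 4 + (D/4 - 3*D*F/4) = 4 + D/4 - 3*D*F/4)
d = -76 (d = -2 - 74 = -76)
S(I) = 4 + I² (S(I) = I² + 4 = 4 + I²)
X(t) = -4 + 3*t/4 + 3*t²/4 (X(t) = t - (4 + t/4 - 3*t*t/4) = t - (4 + t/4 - 3*t²/4) = t - (4 - 3*t²/4 + t/4) = t + (-4 - t/4 + 3*t²/4) = -4 + 3*t/4 + 3*t²/4)
(l*(S(3) + X(1)))*d = (29*((4 + 3²) + (-4 + (¾)*1 + (¾)*1²)))*(-76) = (29*((4 + 9) + (-4 + ¾ + (¾)*1)))*(-76) = (29*(13 + (-4 + ¾ + ¾)))*(-76) = (29*(13 - 5/2))*(-76) = (29*(21/2))*(-76) = (609/2)*(-76) = -23142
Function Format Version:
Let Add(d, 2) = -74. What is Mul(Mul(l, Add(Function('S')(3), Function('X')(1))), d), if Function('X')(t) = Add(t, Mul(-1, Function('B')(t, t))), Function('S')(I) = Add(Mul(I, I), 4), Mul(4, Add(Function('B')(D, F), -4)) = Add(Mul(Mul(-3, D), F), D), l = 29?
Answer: -23142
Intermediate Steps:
Function('B')(D, F) = Add(4, Mul(Rational(1, 4), D), Mul(Rational(-3, 4), D, F)) (Function('B')(D, F) = Add(4, Mul(Rational(1, 4), Add(Mul(Mul(-3, D), F), D))) = Add(4, Mul(Rational(1, 4), Add(Mul(-3, D, F), D))) = Add(4, Mul(Rational(1, 4), Add(D, Mul(-3, D, F)))) = Add(4, Add(Mul(Rational(1, 4), D), Mul(Rational(-3, 4), D, F))) = Add(4, Mul(Rational(1, 4), D), Mul(Rational(-3, 4), D, F)))
d = -76 (d = Add(-2, -74) = -76)
Function('S')(I) = Add(4, Pow(I, 2)) (Function('S')(I) = Add(Pow(I, 2), 4) = Add(4, Pow(I, 2)))
Function('X')(t) = Add(-4, Mul(Rational(3, 4), t), Mul(Rational(3, 4), Pow(t, 2))) (Function('X')(t) = Add(t, Mul(-1, Add(4, Mul(Rational(1, 4), t), Mul(Rational(-3, 4), t, t)))) = Add(t, Mul(-1, Add(4, Mul(Rational(1, 4), t), Mul(Rational(-3, 4), Pow(t, 2))))) = Add(t, Mul(-1, Add(4, Mul(Rational(-3, 4), Pow(t, 2)), Mul(Rational(1, 4), t)))) = Add(t, Add(-4, Mul(Rational(-1, 4), t), Mul(Rational(3, 4), Pow(t, 2)))) = Add(-4, Mul(Rational(3, 4), t), Mul(Rational(3, 4), Pow(t, 2))))
Mul(Mul(l, Add(Function('S')(3), Function('X')(1))), d) = Mul(Mul(29, Add(Add(4, Pow(3, 2)), Add(-4, Mul(Rational(3, 4), 1), Mul(Rational(3, 4), Pow(1, 2))))), -76) = Mul(Mul(29, Add(Add(4, 9), Add(-4, Rational(3, 4), Mul(Rational(3, 4), 1)))), -76) = Mul(Mul(29, Add(13, Add(-4, Rational(3, 4), Rational(3, 4)))), -76) = Mul(Mul(29, Add(13, Rational(-5, 2))), -76) = Mul(Mul(29, Rational(21, 2)), -76) = Mul(Rational(609, 2), -76) = -23142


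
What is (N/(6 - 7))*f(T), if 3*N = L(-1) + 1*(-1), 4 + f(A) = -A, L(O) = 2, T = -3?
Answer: ⅓ ≈ 0.33333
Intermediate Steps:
f(A) = -4 - A
N = ⅓ (N = (2 + 1*(-1))/3 = (2 - 1)/3 = (⅓)*1 = ⅓ ≈ 0.33333)
(N/(6 - 7))*f(T) = (1/(3*(6 - 7)))*(-4 - 1*(-3)) = ((⅓)/(-1))*(-4 + 3) = ((⅓)*(-1))*(-1) = -⅓*(-1) = ⅓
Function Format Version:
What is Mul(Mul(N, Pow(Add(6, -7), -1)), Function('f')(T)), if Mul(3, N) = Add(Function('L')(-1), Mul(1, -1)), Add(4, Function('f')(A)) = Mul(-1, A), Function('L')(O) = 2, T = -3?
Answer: Rational(1, 3) ≈ 0.33333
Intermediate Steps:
Function('f')(A) = Add(-4, Mul(-1, A))
N = Rational(1, 3) (N = Mul(Rational(1, 3), Add(2, Mul(1, -1))) = Mul(Rational(1, 3), Add(2, -1)) = Mul(Rational(1, 3), 1) = Rational(1, 3) ≈ 0.33333)
Mul(Mul(N, Pow(Add(6, -7), -1)), Function('f')(T)) = Mul(Mul(Rational(1, 3), Pow(Add(6, -7), -1)), Add(-4, Mul(-1, -3))) = Mul(Mul(Rational(1, 3), Pow(-1, -1)), Add(-4, 3)) = Mul(Mul(Rational(1, 3), -1), -1) = Mul(Rational(-1, 3), -1) = Rational(1, 3)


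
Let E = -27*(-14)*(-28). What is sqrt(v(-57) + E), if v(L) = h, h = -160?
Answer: 2*I*sqrt(2686) ≈ 103.65*I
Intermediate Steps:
v(L) = -160
E = -10584 (E = 378*(-28) = -10584)
sqrt(v(-57) + E) = sqrt(-160 - 10584) = sqrt(-10744) = 2*I*sqrt(2686)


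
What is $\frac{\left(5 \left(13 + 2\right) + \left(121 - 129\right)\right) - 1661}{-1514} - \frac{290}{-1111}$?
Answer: $\frac{1104997}{841027} \approx 1.3139$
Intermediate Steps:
$\frac{\left(5 \left(13 + 2\right) + \left(121 - 129\right)\right) - 1661}{-1514} - \frac{290}{-1111} = \left(\left(5 \cdot 15 + \left(121 - 129\right)\right) - 1661\right) \left(- \frac{1}{1514}\right) - - \frac{290}{1111} = \left(\left(75 - 8\right) - 1661\right) \left(- \frac{1}{1514}\right) + \frac{290}{1111} = \left(67 - 1661\right) \left(- \frac{1}{1514}\right) + \frac{290}{1111} = \left(-1594\right) \left(- \frac{1}{1514}\right) + \frac{290}{1111} = \frac{797}{757} + \frac{290}{1111} = \frac{1104997}{841027}$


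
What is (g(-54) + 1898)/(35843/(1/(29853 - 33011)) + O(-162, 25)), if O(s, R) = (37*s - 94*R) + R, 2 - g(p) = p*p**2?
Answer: -159364/113200513 ≈ -0.0014078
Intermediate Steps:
g(p) = 2 - p**3 (g(p) = 2 - p*p**2 = 2 - p**3)
O(s, R) = -93*R + 37*s (O(s, R) = (-94*R + 37*s) + R = -93*R + 37*s)
(g(-54) + 1898)/(35843/(1/(29853 - 33011)) + O(-162, 25)) = ((2 - 1*(-54)**3) + 1898)/(35843/(1/(29853 - 33011)) + (-93*25 + 37*(-162))) = ((2 - 1*(-157464)) + 1898)/(35843/(1/(-3158)) + (-2325 - 5994)) = ((2 + 157464) + 1898)/(35843/(-1/3158) - 8319) = (157466 + 1898)/(35843*(-3158) - 8319) = 159364/(-113192194 - 8319) = 159364/(-113200513) = 159364*(-1/113200513) = -159364/113200513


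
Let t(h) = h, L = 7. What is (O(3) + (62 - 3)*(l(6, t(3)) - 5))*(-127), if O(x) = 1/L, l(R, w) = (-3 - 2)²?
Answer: -1049147/7 ≈ -1.4988e+5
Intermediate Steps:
l(R, w) = 25 (l(R, w) = (-5)² = 25)
O(x) = ⅐ (O(x) = 1/7 = ⅐)
(O(3) + (62 - 3)*(l(6, t(3)) - 5))*(-127) = (⅐ + (62 - 3)*(25 - 5))*(-127) = (⅐ + 59*20)*(-127) = (⅐ + 1180)*(-127) = (8261/7)*(-127) = -1049147/7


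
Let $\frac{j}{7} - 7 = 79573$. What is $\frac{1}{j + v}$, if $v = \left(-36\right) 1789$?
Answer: $\frac{1}{492656} \approx 2.0298 \cdot 10^{-6}$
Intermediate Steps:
$j = 557060$ ($j = 49 + 7 \cdot 79573 = 49 + 557011 = 557060$)
$v = -64404$
$\frac{1}{j + v} = \frac{1}{557060 - 64404} = \frac{1}{492656}$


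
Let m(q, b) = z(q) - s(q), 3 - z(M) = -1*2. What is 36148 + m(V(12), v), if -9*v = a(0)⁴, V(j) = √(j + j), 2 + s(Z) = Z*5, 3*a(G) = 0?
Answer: 36155 - 10*√6 ≈ 36131.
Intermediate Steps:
a(G) = 0 (a(G) = (⅓)*0 = 0)
s(Z) = -2 + 5*Z (s(Z) = -2 + Z*5 = -2 + 5*Z)
z(M) = 5 (z(M) = 3 - (-1)*2 = 3 - 1*(-2) = 3 + 2 = 5)
V(j) = √2*√j (V(j) = √(2*j) = √2*√j)
v = 0 (v = -⅑*0⁴ = -⅑*0 = 0)
m(q, b) = 7 - 5*q (m(q, b) = 5 - (-2 + 5*q) = 5 + (2 - 5*q) = 7 - 5*q)
36148 + m(V(12), v) = 36148 + (7 - 5*√2*√12) = 36148 + (7 - 5*√2*2*√3) = 36148 + (7 - 10*√6) = 36155 - 10*√6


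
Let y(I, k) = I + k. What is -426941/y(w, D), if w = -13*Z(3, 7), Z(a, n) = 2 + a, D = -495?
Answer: 426941/560 ≈ 762.39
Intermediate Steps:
w = -65 (w = -13*(2 + 3) = -13*5 = -65)
-426941/y(w, D) = -426941/(-65 - 495) = -426941/(-560) = -426941*(-1/560) = 426941/560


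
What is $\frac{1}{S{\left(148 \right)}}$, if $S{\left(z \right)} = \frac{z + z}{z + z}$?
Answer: $1$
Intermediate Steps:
$S{\left(z \right)} = 1$ ($S{\left(z \right)} = \frac{2 z}{2 z} = 2 z \frac{1}{2 z} = 1$)
$\frac{1}{S{\left(148 \right)}} = 1^{-1} = 1$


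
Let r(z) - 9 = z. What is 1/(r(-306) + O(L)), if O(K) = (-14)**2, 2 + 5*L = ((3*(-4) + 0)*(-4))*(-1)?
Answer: -1/101 ≈ -0.0099010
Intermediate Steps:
r(z) = 9 + z
L = -10 (L = -2/5 + (((3*(-4) + 0)*(-4))*(-1))/5 = -2/5 + (((-12 + 0)*(-4))*(-1))/5 = -2/5 + (-12*(-4)*(-1))/5 = -2/5 + (48*(-1))/5 = -2/5 + (1/5)*(-48) = -2/5 - 48/5 = -10)
O(K) = 196
1/(r(-306) + O(L)) = 1/((9 - 306) + 196) = 1/(-297 + 196) = 1/(-101) = -1/101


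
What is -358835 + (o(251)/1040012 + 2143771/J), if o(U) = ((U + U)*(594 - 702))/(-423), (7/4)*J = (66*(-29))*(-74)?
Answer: -2484120158022432599/6923247562704 ≈ -3.5881e+5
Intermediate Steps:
J = 566544/7 (J = 4*((66*(-29))*(-74))/7 = 4*(-1914*(-74))/7 = (4/7)*141636 = 566544/7 ≈ 80935.)
o(U) = 24*U/47 (o(U) = ((2*U)*(-108))*(-1/423) = -216*U*(-1/423) = 24*U/47)
-358835 + (o(251)/1040012 + 2143771/J) = -358835 + (((24/47)*251)/1040012 + 2143771/(566544/7)) = -358835 + ((6024/47)*(1/1040012) + 2143771*(7/566544)) = -358835 + (1506/12220141 + 15006397/566544) = -358835 + 183381140457241/6923247562704 = -2484120158022432599/6923247562704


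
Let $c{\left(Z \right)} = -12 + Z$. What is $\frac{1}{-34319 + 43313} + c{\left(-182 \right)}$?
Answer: $- \frac{1744835}{8994} \approx -194.0$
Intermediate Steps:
$\frac{1}{-34319 + 43313} + c{\left(-182 \right)} = \frac{1}{-34319 + 43313} - 194 = \frac{1}{8994} - 194 = - \frac{1744835}{8994}$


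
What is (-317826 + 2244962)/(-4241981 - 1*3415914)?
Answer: -1927136/7657895 ≈ -0.25165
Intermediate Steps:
(-317826 + 2244962)/(-4241981 - 1*3415914) = 1927136/(-4241981 - 3415914) = 1927136/(-7657895) = 1927136*(-1/7657895) = -1927136/7657895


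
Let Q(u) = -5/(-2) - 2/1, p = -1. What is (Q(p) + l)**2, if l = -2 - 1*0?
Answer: 9/4 ≈ 2.2500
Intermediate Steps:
Q(u) = 1/2 (Q(u) = -5*(-1/2) - 2*1 = 5/2 - 2 = 1/2)
l = -2 (l = -2 + 0 = -2)
(Q(p) + l)**2 = (1/2 - 2)**2 = (-3/2)**2 = 9/4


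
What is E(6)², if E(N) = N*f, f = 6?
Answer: 1296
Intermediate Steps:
E(N) = 6*N (E(N) = N*6 = 6*N)
E(6)² = (6*6)² = 36² = 1296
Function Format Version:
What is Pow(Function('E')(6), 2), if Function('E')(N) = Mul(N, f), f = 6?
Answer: 1296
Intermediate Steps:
Function('E')(N) = Mul(6, N) (Function('E')(N) = Mul(N, 6) = Mul(6, N))
Pow(Function('E')(6), 2) = Pow(Mul(6, 6), 2) = Pow(36, 2) = 1296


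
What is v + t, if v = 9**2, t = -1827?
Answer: -1746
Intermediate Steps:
v = 81
v + t = 81 - 1827 = -1746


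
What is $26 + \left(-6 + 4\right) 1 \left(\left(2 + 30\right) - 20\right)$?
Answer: $2$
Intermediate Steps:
$26 + \left(-6 + 4\right) 1 \left(\left(2 + 30\right) - 20\right) = 26 + \left(-2\right) 1 \left(32 - 20\right) = 26 - 24 = 2$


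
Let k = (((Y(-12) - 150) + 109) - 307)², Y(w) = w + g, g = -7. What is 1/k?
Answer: 1/134689 ≈ 7.4245e-6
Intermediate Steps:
Y(w) = -7 + w (Y(w) = w - 7 = -7 + w)
k = 134689 (k = ((((-7 - 12) - 150) + 109) - 307)² = (((-19 - 150) + 109) - 307)² = ((-169 + 109) - 307)² = (-60 - 307)² = (-367)² = 134689)
1/k = 1/134689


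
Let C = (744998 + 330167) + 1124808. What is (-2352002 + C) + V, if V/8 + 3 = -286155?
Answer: -2441293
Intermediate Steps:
V = -2289264 (V = -24 + 8*(-286155) = -24 - 2289240 = -2289264)
C = 2199973 (C = 1075165 + 1124808 = 2199973)
(-2352002 + C) + V = (-2352002 + 2199973) - 2289264 = -152029 - 2289264 = -2441293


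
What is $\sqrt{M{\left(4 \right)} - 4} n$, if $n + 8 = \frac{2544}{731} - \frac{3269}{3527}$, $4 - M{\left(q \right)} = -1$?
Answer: $- \frac{14042847}{2578237} \approx -5.4467$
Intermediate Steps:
$M{\left(q \right)} = 5$ ($M{\left(q \right)} = 4 - -1 = 4 + 1 = 5$)
$n = - \frac{14042847}{2578237}$ ($n = -8 + \left(\frac{2544}{731} - \frac{3269}{3527}\right) = -8 + \frac{6583049}{2578237} = - \frac{14042847}{2578237} \approx -5.4467$)
$\sqrt{M{\left(4 \right)} - 4} n = \sqrt{5 - 4} \left(- \frac{14042847}{2578237}\right) = \sqrt{1} \left(- \frac{14042847}{2578237}\right) = 1 \left(- \frac{14042847}{2578237}\right) = - \frac{14042847}{2578237}$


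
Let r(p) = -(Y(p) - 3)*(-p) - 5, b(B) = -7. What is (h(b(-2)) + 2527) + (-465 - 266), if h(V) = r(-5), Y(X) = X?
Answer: 1831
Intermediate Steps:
r(p) = -5 + p*(-3 + p) (r(p) = -(p - 3)*(-p) - 5 = -(-3 + p)*(-p) - 5 = -(-1)*p*(-3 + p) - 5 = p*(-3 + p) - 5 = -5 + p*(-3 + p))
h(V) = 35 (h(V) = -5 + (-5)**2 - 3*(-5) = -5 + 25 + 15 = 35)
(h(b(-2)) + 2527) + (-465 - 266) = (35 + 2527) + (-465 - 266) = 2562 - 731 = 1831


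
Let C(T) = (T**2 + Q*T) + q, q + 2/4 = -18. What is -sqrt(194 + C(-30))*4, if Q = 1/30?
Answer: -2*sqrt(4298) ≈ -131.12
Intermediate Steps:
q = -37/2 (q = -1/2 - 18 = -37/2 ≈ -18.500)
Q = 1/30 ≈ 0.033333
C(T) = -37/2 + T**2 + T/30 (C(T) = (T**2 + T/30) - 37/2 = -37/2 + T**2 + T/30)
-sqrt(194 + C(-30))*4 = -sqrt(194 + (-37/2 + (-30)**2 + (1/30)*(-30)))*4 = -sqrt(194 + (-37/2 + 900 - 1))*4 = -sqrt(194 + 1761/2)*4 = -sqrt(2149/2)*4 = -sqrt(4298)/2*4 = -2*sqrt(4298)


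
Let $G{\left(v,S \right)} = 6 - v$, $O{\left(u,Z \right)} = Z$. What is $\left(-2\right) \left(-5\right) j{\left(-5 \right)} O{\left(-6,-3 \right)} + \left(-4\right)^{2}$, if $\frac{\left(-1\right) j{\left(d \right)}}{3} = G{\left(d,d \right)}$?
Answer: $1006$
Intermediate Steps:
$j{\left(d \right)} = -18 + 3 d$ ($j{\left(d \right)} = - 3 \left(6 - d\right) = -18 + 3 d$)
$\left(-2\right) \left(-5\right) j{\left(-5 \right)} O{\left(-6,-3 \right)} + \left(-4\right)^{2} = \left(-2\right) \left(-5\right) \left(-18 + 3 \left(-5\right)\right) \left(-3\right) + \left(-4\right)^{2} = 10 \left(-18 - 15\right) \left(-3\right) + 16 = 10 \left(-33\right) \left(-3\right) + 16 = \left(-330\right) \left(-3\right) + 16 = 990 + 16 = 1006$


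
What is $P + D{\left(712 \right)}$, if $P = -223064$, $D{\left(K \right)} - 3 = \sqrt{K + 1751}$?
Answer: $-223061 + \sqrt{2463} \approx -2.2301 \cdot 10^{5}$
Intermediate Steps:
$D{\left(K \right)} = 3 + \sqrt{1751 + K}$ ($D{\left(K \right)} = 3 + \sqrt{K + 1751} = 3 + \sqrt{1751 + K}$)
$P + D{\left(712 \right)} = -223064 + \left(3 + \sqrt{1751 + 712}\right) = -223064 + \left(3 + \sqrt{2463}\right) = -223061 + \sqrt{2463}$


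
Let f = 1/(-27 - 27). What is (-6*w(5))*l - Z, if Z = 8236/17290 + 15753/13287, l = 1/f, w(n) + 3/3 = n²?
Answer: 297669336563/38288705 ≈ 7774.3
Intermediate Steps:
f = -1/54 (f = 1/(-54) = -1/54 ≈ -0.018519)
w(n) = -1 + n²
l = -54 (l = 1/(-1/54) = -54)
Z = 63633517/38288705 (Z = 8236*(1/17290) + 15753*(1/13287) = 4118/8645 + 5251/4429 = 63633517/38288705 ≈ 1.6619)
(-6*w(5))*l - Z = -6*(-1 + 5²)*(-54) - 1*63633517/38288705 = -6*(-1 + 25)*(-54) - 63633517/38288705 = -6*24*(-54) - 63633517/38288705 = -144*(-54) - 63633517/38288705 = 7776 - 63633517/38288705 = 297669336563/38288705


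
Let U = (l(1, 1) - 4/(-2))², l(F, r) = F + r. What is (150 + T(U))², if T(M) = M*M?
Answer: 164836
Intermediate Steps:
U = 16 (U = ((1 + 1) - 4/(-2))² = (2 - 4*(-½))² = (2 + 2)² = 4² = 16)
T(M) = M²
(150 + T(U))² = (150 + 16²)² = (150 + 256)² = 406² = 164836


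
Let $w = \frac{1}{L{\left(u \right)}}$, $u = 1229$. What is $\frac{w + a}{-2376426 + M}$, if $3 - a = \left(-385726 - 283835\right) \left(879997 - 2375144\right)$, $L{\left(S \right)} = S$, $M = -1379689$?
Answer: $\frac{22369858473641}{83932097} \approx 2.6652 \cdot 10^{5}$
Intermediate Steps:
$a = -1001092120464$ ($a = 3 - \left(-385726 - 283835\right) \left(879997 - 2375144\right) = 3 - \left(-669561\right) \left(-1495147\right) = 3 - 1001092120467 = -1001092120464$)
$w = \frac{1}{1229} \approx 0.00081367$
$\frac{w + a}{-2376426 + M} = \frac{\frac{1}{1229} - 1001092120464}{-2376426 - 1379689} = - \frac{1230342216050255}{1229 \left(-3756115\right)} = \left(- \frac{1230342216050255}{1229}\right) \left(- \frac{1}{3756115}\right) = \frac{22369858473641}{83932097}$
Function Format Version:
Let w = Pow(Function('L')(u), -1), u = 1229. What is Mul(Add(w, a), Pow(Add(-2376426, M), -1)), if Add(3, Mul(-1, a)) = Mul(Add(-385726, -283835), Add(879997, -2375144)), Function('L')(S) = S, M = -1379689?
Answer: Rational(22369858473641, 83932097) ≈ 2.6652e+5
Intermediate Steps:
a = -1001092120464 (a = Add(3, Mul(-1, Mul(Add(-385726, -283835), Add(879997, -2375144)))) = Add(3, Mul(-1, Mul(-669561, -1495147))) = Add(3, Mul(-1, 1001092120467)) = Add(3, -1001092120467) = -1001092120464)
w = Rational(1, 1229) (w = Pow(1229, -1) = Rational(1, 1229) ≈ 0.00081367)
Mul(Add(w, a), Pow(Add(-2376426, M), -1)) = Mul(Add(Rational(1, 1229), -1001092120464), Pow(Add(-2376426, -1379689), -1)) = Mul(Rational(-1230342216050255, 1229), Pow(-3756115, -1)) = Mul(Rational(-1230342216050255, 1229), Rational(-1, 3756115)) = Rational(22369858473641, 83932097)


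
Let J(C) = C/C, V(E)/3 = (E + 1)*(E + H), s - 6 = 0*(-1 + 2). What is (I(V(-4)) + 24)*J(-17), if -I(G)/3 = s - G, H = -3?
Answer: 195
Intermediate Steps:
s = 6 (s = 6 + 0*(-1 + 2) = 6 + 0*1 = 6 + 0 = 6)
V(E) = 3*(1 + E)*(-3 + E) (V(E) = 3*((E + 1)*(E - 3)) = 3*((1 + E)*(-3 + E)) = 3*(1 + E)*(-3 + E))
J(C) = 1
I(G) = -18 + 3*G (I(G) = -3*(6 - G) = -18 + 3*G)
(I(V(-4)) + 24)*J(-17) = ((-18 + 3*(-9 - 6*(-4) + 3*(-4)²)) + 24)*1 = ((-18 + 3*(-9 + 24 + 3*16)) + 24)*1 = ((-18 + 3*(-9 + 24 + 48)) + 24)*1 = ((-18 + 3*63) + 24)*1 = ((-18 + 189) + 24)*1 = (171 + 24)*1 = 195*1 = 195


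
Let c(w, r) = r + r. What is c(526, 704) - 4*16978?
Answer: -66504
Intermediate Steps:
c(w, r) = 2*r
c(526, 704) - 4*16978 = 2*704 - 4*16978 = 1408 - 67912 = -66504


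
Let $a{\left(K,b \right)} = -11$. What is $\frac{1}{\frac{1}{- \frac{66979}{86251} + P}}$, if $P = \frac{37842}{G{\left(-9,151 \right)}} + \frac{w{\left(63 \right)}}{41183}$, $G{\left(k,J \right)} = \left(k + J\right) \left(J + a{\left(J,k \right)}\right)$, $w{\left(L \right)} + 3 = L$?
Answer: $\frac{517425871469}{458540582260} \approx 1.1284$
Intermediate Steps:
$w{\left(L \right)} = -3 + L$
$G{\left(k,J \right)} = \left(-11 + J\right) \left(J + k\right)$ ($G{\left(k,J \right)} = \left(k + J\right) \left(J - 11\right) = \left(J + k\right) \left(-11 + J\right) = \left(-11 + J\right) \left(J + k\right)$)
$P = \frac{111402849}{58479860}$ ($P = \frac{37842}{151^{2} - 1661 - -99 + 151 \left(-9\right)} + \frac{-3 + 63}{41183} = \frac{37842}{22801 - 1661 + 99 - 1359} + 60 \cdot \frac{1}{41183} = \frac{37842}{19880} + \frac{60}{41183} = 37842 \cdot \frac{1}{19880} + \frac{60}{41183} = \frac{2703}{1420} + \frac{60}{41183} = \frac{111402849}{58479860} \approx 1.905$)
$\frac{1}{\frac{1}{- \frac{66979}{86251} + P}} = \frac{1}{\frac{1}{- \frac{66979}{86251} + \frac{111402849}{58479860}}} = \frac{1}{\frac{1}{\left(-66979\right) \frac{1}{86251} + \frac{111402849}{58479860}}} = \frac{1}{\frac{1}{- \frac{6089}{7841} + \frac{111402849}{58479860}}} = \frac{1}{\frac{1}{\frac{517425871469}{458540582260}}} = \frac{1}{\frac{458540582260}{517425871469}} = \frac{517425871469}{458540582260}$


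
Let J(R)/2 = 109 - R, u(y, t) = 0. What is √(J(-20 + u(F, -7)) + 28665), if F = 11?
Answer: √28923 ≈ 170.07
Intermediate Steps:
J(R) = 218 - 2*R (J(R) = 2*(109 - R) = 218 - 2*R)
√(J(-20 + u(F, -7)) + 28665) = √((218 - 2*(-20 + 0)) + 28665) = √((218 - 2*(-20)) + 28665) = √((218 + 40) + 28665) = √(258 + 28665) = √28923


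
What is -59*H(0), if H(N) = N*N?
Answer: 0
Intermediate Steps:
H(N) = N²
-59*H(0) = -59*0² = -59*0 = 0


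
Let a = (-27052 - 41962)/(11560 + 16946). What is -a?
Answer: 34507/14253 ≈ 2.4210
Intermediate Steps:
a = -34507/14253 (a = -69014/28506 = -69014*1/28506 = -34507/14253 ≈ -2.4210)
-a = -1*(-34507/14253) = 34507/14253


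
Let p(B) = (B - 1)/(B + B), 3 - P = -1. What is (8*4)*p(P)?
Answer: 12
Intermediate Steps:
P = 4 (P = 3 - 1*(-1) = 3 + 1 = 4)
p(B) = (-1 + B)/(2*B) (p(B) = (-1 + B)/((2*B)) = (-1 + B)*(1/(2*B)) = (-1 + B)/(2*B))
(8*4)*p(P) = (8*4)*((1/2)*(-1 + 4)/4) = 32*((1/2)*(1/4)*3) = 32*(3/8) = 12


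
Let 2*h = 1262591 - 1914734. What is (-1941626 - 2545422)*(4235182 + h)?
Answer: -17540366450804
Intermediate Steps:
h = -652143/2 (h = (1262591 - 1914734)/2 = (1/2)*(-652143) = -652143/2 ≈ -3.2607e+5)
(-1941626 - 2545422)*(4235182 + h) = (-1941626 - 2545422)*(4235182 - 652143/2) = -4487048*7818221/2 = -17540366450804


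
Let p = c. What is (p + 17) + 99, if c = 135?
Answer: 251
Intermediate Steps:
p = 135
(p + 17) + 99 = (135 + 17) + 99 = 152 + 99 = 251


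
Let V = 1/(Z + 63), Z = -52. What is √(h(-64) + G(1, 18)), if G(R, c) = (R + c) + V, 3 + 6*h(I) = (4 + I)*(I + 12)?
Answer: 17*√902/22 ≈ 23.208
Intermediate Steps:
h(I) = -½ + (4 + I)*(12 + I)/6 (h(I) = -½ + ((4 + I)*(I + 12))/6 = -½ + ((4 + I)*(12 + I))/6 = -½ + (4 + I)*(12 + I)/6)
V = 1/11 (V = 1/(-52 + 63) = 1/11 ≈ 0.090909)
G(R, c) = 1/11 + R + c (G(R, c) = (R + c) + 1/11 = 1/11 + R + c)
√(h(-64) + G(1, 18)) = √((15/2 + (⅙)*(-64)² + (8/3)*(-64)) + (1/11 + 1 + 18)) = √((15/2 + (⅙)*4096 - 512/3) + 210/11) = √((15/2 + 2048/3 - 512/3) + 210/11) = √(1039/2 + 210/11) = √(11849/22) = 17*√902/22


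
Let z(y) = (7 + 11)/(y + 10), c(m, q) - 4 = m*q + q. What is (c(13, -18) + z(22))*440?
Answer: -217745/2 ≈ -1.0887e+5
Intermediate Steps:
c(m, q) = 4 + q + m*q (c(m, q) = 4 + (m*q + q) = 4 + (q + m*q) = 4 + q + m*q)
z(y) = 18/(10 + y)
(c(13, -18) + z(22))*440 = ((4 - 18 + 13*(-18)) + 18/(10 + 22))*440 = ((4 - 18 - 234) + 18/32)*440 = (-248 + 18*(1/32))*440 = (-248 + 9/16)*440 = -3959/16*440 = -217745/2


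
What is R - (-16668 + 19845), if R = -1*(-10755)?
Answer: 7578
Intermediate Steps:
R = 10755
R - (-16668 + 19845) = 10755 - (-16668 + 19845) = 10755 - 1*3177 = 10755 - 3177 = 7578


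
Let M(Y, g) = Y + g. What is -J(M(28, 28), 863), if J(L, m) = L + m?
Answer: -919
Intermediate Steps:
-J(M(28, 28), 863) = -((28 + 28) + 863) = -(56 + 863) = -1*919 = -919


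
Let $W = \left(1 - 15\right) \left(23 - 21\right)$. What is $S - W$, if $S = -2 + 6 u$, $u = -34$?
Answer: $-178$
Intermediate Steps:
$S = -206$ ($S = -2 + 6 \left(-34\right) = -2 - 204 = -206$)
$W = -28$ ($W = \left(1 - 15\right) 2 = \left(-14\right) 2 = -28$)
$S - W = -206 - -28 = -206 + 28 = -178$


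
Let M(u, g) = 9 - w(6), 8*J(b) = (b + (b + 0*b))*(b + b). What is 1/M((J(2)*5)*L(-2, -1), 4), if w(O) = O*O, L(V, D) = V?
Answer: -1/27 ≈ -0.037037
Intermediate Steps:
w(O) = O²
J(b) = b²/2 (J(b) = ((b + (b + 0*b))*(b + b))/8 = ((b + (b + 0))*(2*b))/8 = ((b + b)*(2*b))/8 = ((2*b)*(2*b))/8 = (4*b²)/8 = b²/2)
M(u, g) = -27 (M(u, g) = 9 - 1*6² = 9 - 1*36 = 9 - 36 = -27)
1/M((J(2)*5)*L(-2, -1), 4) = 1/(-27) = -1/27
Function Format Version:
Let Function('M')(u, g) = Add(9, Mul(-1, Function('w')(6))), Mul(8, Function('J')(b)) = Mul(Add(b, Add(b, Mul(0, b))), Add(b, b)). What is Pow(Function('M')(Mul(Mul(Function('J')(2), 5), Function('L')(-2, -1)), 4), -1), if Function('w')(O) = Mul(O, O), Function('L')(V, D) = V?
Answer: Rational(-1, 27) ≈ -0.037037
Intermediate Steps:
Function('w')(O) = Pow(O, 2)
Function('J')(b) = Mul(Rational(1, 2), Pow(b, 2)) (Function('J')(b) = Mul(Rational(1, 8), Mul(Add(b, Add(b, Mul(0, b))), Add(b, b))) = Mul(Rational(1, 8), Mul(Add(b, Add(b, 0)), Mul(2, b))) = Mul(Rational(1, 8), Mul(Add(b, b), Mul(2, b))) = Mul(Rational(1, 8), Mul(Mul(2, b), Mul(2, b))) = Mul(Rational(1, 8), Mul(4, Pow(b, 2))) = Mul(Rational(1, 2), Pow(b, 2)))
Function('M')(u, g) = -27 (Function('M')(u, g) = Add(9, Mul(-1, Pow(6, 2))) = Add(9, Mul(-1, 36)) = Add(9, -36) = -27)
Pow(Function('M')(Mul(Mul(Function('J')(2), 5), Function('L')(-2, -1)), 4), -1) = Pow(-27, -1) = Rational(-1, 27)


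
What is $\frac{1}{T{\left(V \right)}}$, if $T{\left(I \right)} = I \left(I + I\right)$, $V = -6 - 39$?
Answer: $\frac{1}{4050} \approx 0.00024691$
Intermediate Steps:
$V = -45$
$T{\left(I \right)} = 2 I^{2}$ ($T{\left(I \right)} = I 2 I = 2 I^{2}$)
$\frac{1}{T{\left(V \right)}} = \frac{1}{2 \left(-45\right)^{2}} = \frac{1}{2 \cdot 2025} = \frac{1}{4050}$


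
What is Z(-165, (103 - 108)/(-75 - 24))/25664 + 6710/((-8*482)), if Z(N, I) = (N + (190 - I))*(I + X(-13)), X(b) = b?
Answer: -26562432745/15154855056 ≈ -1.7527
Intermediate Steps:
Z(N, I) = (-13 + I)*(190 + N - I) (Z(N, I) = (N + (190 - I))*(I - 13) = (190 + N - I)*(-13 + I) = (-13 + I)*(190 + N - I))
Z(-165, (103 - 108)/(-75 - 24))/25664 + 6710/((-8*482)) = (-2470 - ((103 - 108)/(-75 - 24))**2 - 13*(-165) + 203*((103 - 108)/(-75 - 24)) + ((103 - 108)/(-75 - 24))*(-165))/25664 + 6710/((-8*482)) = (-2470 - (-5/(-99))**2 + 2145 + 203*(-5/(-99)) - 5/(-99)*(-165))*(1/25664) + 6710/(-3856) = (-2470 - (-5*(-1/99))**2 + 2145 + 203*(-5*(-1/99)) - 5*(-1/99)*(-165))*(1/25664) + 6710*(-1/3856) = (-2470 - (5/99)**2 + 2145 + 203*(5/99) + (5/99)*(-165))*(1/25664) - 3355/1928 = (-2470 - 1*25/9801 + 2145 + 1015/99 - 25/3)*(1/25664) - 3355/1928 = (-2470 - 25/9801 + 2145 + 1015/99 - 25/3)*(1/25664) - 3355/1928 = -3166540/9801*1/25664 - 3355/1928 = -791635/62883216 - 3355/1928 = -26562432745/15154855056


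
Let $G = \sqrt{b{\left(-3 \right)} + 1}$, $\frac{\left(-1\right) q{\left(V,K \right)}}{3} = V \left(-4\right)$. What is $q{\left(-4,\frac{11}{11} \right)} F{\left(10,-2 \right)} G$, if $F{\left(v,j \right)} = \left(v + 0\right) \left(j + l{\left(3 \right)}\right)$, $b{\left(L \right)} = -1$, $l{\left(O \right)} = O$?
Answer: $0$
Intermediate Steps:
$q{\left(V,K \right)} = 12 V$ ($q{\left(V,K \right)} = - 3 V \left(-4\right) = - 3 \left(- 4 V\right) = 12 V$)
$G = 0$ ($G = \sqrt{-1 + 1} = \sqrt{0} = 0$)
$F{\left(v,j \right)} = v \left(3 + j\right)$ ($F{\left(v,j \right)} = \left(v + 0\right) \left(j + 3\right) = v \left(3 + j\right)$)
$q{\left(-4,\frac{11}{11} \right)} F{\left(10,-2 \right)} G = 12 \left(-4\right) 10 \left(3 - 2\right) 0 = - 48 \cdot 10 \cdot 1 \cdot 0 = \left(-48\right) 10 \cdot 0 = \left(-480\right) 0 = 0$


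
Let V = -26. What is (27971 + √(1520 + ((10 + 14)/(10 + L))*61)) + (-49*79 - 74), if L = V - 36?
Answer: 24026 + √252122/13 ≈ 24065.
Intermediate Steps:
L = -62 (L = -26 - 36 = -62)
(27971 + √(1520 + ((10 + 14)/(10 + L))*61)) + (-49*79 - 74) = (27971 + √(1520 + ((10 + 14)/(10 - 62))*61)) + (-49*79 - 74) = (27971 + √(1520 + (24/(-52))*61)) + (-3871 - 74) = (27971 + √(1520 + (24*(-1/52))*61)) - 3945 = (27971 + √(1520 - 6/13*61)) - 3945 = (27971 + √(1520 - 366/13)) - 3945 = (27971 + √(19394/13)) - 3945 = (27971 + √252122/13) - 3945 = 24026 + √252122/13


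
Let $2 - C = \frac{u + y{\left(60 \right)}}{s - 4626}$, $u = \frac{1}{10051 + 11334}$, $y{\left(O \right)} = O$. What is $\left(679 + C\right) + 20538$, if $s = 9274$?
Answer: $\frac{2109113845019}{99397480} \approx 21219.0$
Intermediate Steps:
$u = \frac{1}{21385} \approx 4.6762 \cdot 10^{-5}$
$C = \frac{197511859}{99397480}$ ($C = 2 - \frac{\frac{1}{21385} + 60}{9274 - 4626} = 2 - \frac{1283101}{21385 \cdot 4648} = 2 - \frac{1283101}{21385} \cdot \frac{1}{4648} = 2 - \frac{1283101}{99397480} = \frac{197511859}{99397480} \approx 1.9871$)
$\left(679 + C\right) + 20538 = \left(679 + \frac{197511859}{99397480}\right) + 20538 = \frac{67688400779}{99397480} + 20538 = \frac{2109113845019}{99397480}$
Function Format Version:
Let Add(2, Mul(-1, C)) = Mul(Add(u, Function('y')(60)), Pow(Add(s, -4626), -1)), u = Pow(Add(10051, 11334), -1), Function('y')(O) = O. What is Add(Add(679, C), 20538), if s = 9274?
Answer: Rational(2109113845019, 99397480) ≈ 21219.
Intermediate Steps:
u = Rational(1, 21385) (u = Pow(21385, -1) = Rational(1, 21385) ≈ 4.6762e-5)
C = Rational(197511859, 99397480) (C = Add(2, Mul(-1, Mul(Add(Rational(1, 21385), 60), Pow(Add(9274, -4626), -1)))) = Add(2, Mul(-1, Mul(Rational(1283101, 21385), Pow(4648, -1)))) = Add(2, Mul(-1, Mul(Rational(1283101, 21385), Rational(1, 4648)))) = Add(2, Mul(-1, Rational(1283101, 99397480))) = Add(2, Rational(-1283101, 99397480)) = Rational(197511859, 99397480) ≈ 1.9871)
Add(Add(679, C), 20538) = Add(Add(679, Rational(197511859, 99397480)), 20538) = Add(Rational(67688400779, 99397480), 20538) = Rational(2109113845019, 99397480)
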